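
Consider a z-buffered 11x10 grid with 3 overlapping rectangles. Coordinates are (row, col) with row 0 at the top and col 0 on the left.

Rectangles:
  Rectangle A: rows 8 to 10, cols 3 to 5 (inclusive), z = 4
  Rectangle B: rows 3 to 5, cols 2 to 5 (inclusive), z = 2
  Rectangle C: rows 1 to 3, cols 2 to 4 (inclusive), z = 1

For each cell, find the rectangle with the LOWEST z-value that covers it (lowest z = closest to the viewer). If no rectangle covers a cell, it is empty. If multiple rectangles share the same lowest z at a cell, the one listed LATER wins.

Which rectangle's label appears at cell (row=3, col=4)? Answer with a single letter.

Check cell (3,4):
  A: rows 8-10 cols 3-5 -> outside (row miss)
  B: rows 3-5 cols 2-5 z=2 -> covers; best now B (z=2)
  C: rows 1-3 cols 2-4 z=1 -> covers; best now C (z=1)
Winner: C at z=1

Answer: C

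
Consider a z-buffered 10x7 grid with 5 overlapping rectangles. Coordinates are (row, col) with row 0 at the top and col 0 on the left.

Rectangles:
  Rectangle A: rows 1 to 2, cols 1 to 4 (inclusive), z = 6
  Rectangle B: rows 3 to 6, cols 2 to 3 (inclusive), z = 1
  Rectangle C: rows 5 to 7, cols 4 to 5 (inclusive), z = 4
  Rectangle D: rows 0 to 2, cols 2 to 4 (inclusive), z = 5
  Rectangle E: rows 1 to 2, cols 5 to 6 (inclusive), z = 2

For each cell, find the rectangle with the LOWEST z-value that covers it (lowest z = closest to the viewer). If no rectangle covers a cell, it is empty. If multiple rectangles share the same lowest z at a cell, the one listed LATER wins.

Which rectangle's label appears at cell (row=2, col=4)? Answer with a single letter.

Check cell (2,4):
  A: rows 1-2 cols 1-4 z=6 -> covers; best now A (z=6)
  B: rows 3-6 cols 2-3 -> outside (row miss)
  C: rows 5-7 cols 4-5 -> outside (row miss)
  D: rows 0-2 cols 2-4 z=5 -> covers; best now D (z=5)
  E: rows 1-2 cols 5-6 -> outside (col miss)
Winner: D at z=5

Answer: D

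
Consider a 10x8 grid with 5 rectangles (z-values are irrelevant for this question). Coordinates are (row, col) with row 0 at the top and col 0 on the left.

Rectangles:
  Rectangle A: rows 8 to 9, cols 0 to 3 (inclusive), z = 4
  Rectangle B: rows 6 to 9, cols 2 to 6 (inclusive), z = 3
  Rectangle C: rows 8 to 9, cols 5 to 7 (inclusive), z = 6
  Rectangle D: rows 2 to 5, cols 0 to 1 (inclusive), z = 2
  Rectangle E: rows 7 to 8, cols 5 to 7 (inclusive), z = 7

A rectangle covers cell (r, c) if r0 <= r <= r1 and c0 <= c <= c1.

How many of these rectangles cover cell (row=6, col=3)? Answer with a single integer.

Answer: 1

Derivation:
Check cell (6,3):
  A: rows 8-9 cols 0-3 -> outside (row miss)
  B: rows 6-9 cols 2-6 -> covers
  C: rows 8-9 cols 5-7 -> outside (row miss)
  D: rows 2-5 cols 0-1 -> outside (row miss)
  E: rows 7-8 cols 5-7 -> outside (row miss)
Count covering = 1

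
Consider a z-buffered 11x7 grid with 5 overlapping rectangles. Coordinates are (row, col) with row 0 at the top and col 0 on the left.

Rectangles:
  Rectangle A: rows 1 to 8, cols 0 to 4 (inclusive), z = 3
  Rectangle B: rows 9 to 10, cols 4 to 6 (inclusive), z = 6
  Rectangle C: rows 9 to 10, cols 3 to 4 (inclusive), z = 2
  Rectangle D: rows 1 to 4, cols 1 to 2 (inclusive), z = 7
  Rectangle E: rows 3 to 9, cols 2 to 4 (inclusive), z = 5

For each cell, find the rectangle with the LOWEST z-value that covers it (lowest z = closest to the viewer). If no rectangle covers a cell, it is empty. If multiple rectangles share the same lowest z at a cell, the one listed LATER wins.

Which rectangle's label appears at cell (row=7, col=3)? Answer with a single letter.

Check cell (7,3):
  A: rows 1-8 cols 0-4 z=3 -> covers; best now A (z=3)
  B: rows 9-10 cols 4-6 -> outside (row miss)
  C: rows 9-10 cols 3-4 -> outside (row miss)
  D: rows 1-4 cols 1-2 -> outside (row miss)
  E: rows 3-9 cols 2-4 z=5 -> covers; best now A (z=3)
Winner: A at z=3

Answer: A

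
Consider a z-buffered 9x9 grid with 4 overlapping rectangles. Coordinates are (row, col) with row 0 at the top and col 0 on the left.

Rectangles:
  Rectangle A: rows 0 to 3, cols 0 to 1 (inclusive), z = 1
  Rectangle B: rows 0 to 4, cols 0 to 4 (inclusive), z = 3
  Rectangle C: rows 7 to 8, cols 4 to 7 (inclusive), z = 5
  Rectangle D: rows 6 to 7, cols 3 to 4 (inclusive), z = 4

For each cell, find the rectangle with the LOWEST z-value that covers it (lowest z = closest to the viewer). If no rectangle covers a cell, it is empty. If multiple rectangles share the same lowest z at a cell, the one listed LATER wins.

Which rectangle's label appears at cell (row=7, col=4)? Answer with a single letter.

Answer: D

Derivation:
Check cell (7,4):
  A: rows 0-3 cols 0-1 -> outside (row miss)
  B: rows 0-4 cols 0-4 -> outside (row miss)
  C: rows 7-8 cols 4-7 z=5 -> covers; best now C (z=5)
  D: rows 6-7 cols 3-4 z=4 -> covers; best now D (z=4)
Winner: D at z=4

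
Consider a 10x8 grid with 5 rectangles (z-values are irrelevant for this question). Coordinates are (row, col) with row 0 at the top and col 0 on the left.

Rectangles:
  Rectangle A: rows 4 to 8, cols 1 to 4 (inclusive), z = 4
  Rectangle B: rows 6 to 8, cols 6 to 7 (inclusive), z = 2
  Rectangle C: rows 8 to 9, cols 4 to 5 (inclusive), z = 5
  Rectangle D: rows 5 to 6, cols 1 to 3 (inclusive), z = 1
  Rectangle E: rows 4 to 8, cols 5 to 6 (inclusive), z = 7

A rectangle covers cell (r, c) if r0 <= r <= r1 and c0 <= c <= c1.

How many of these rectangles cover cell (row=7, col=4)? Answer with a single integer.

Answer: 1

Derivation:
Check cell (7,4):
  A: rows 4-8 cols 1-4 -> covers
  B: rows 6-8 cols 6-7 -> outside (col miss)
  C: rows 8-9 cols 4-5 -> outside (row miss)
  D: rows 5-6 cols 1-3 -> outside (row miss)
  E: rows 4-8 cols 5-6 -> outside (col miss)
Count covering = 1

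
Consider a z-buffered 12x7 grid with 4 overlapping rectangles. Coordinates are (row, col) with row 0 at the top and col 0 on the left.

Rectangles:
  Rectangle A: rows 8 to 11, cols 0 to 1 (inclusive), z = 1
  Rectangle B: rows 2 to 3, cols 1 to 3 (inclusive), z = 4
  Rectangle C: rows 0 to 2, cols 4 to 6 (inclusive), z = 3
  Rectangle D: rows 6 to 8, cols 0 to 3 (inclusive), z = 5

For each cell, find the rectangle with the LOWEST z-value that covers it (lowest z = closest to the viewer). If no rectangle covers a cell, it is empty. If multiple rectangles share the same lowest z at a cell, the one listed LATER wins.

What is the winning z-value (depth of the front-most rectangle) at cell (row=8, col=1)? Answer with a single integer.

Check cell (8,1):
  A: rows 8-11 cols 0-1 z=1 -> covers; best now A (z=1)
  B: rows 2-3 cols 1-3 -> outside (row miss)
  C: rows 0-2 cols 4-6 -> outside (row miss)
  D: rows 6-8 cols 0-3 z=5 -> covers; best now A (z=1)
Winner: A at z=1

Answer: 1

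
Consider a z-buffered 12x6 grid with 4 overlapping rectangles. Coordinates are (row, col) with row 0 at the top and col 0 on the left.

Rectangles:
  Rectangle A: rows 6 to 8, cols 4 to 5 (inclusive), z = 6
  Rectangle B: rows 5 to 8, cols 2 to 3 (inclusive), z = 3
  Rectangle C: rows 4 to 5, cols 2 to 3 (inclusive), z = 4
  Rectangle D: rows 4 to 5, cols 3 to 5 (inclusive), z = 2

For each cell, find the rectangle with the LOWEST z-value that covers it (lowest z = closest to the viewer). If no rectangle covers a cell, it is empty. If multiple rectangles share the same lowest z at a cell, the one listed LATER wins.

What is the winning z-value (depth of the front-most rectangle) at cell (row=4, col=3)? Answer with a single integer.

Answer: 2

Derivation:
Check cell (4,3):
  A: rows 6-8 cols 4-5 -> outside (row miss)
  B: rows 5-8 cols 2-3 -> outside (row miss)
  C: rows 4-5 cols 2-3 z=4 -> covers; best now C (z=4)
  D: rows 4-5 cols 3-5 z=2 -> covers; best now D (z=2)
Winner: D at z=2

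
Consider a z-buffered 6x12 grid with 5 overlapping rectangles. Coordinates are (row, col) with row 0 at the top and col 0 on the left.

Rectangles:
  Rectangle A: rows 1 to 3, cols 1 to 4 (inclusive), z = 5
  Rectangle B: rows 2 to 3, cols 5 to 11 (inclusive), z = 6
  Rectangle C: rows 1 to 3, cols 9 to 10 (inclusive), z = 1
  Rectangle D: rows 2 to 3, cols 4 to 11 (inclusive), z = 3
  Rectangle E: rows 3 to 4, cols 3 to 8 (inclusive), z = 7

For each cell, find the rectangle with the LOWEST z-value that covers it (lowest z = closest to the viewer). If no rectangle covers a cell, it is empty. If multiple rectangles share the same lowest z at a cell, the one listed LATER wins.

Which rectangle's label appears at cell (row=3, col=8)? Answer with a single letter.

Answer: D

Derivation:
Check cell (3,8):
  A: rows 1-3 cols 1-4 -> outside (col miss)
  B: rows 2-3 cols 5-11 z=6 -> covers; best now B (z=6)
  C: rows 1-3 cols 9-10 -> outside (col miss)
  D: rows 2-3 cols 4-11 z=3 -> covers; best now D (z=3)
  E: rows 3-4 cols 3-8 z=7 -> covers; best now D (z=3)
Winner: D at z=3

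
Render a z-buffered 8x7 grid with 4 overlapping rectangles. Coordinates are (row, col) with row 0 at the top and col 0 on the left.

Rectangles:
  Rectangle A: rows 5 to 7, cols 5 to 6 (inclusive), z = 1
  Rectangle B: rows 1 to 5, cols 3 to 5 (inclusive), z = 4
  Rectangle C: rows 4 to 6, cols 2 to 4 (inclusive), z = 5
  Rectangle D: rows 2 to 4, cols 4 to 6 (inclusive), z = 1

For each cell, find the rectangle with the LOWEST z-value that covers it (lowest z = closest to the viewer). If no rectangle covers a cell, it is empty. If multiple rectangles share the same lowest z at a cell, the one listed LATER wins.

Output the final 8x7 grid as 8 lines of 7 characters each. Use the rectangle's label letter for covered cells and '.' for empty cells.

.......
...BBB.
...BDDD
...BDDD
..CBDDD
..CBBAA
..CCCAA
.....AA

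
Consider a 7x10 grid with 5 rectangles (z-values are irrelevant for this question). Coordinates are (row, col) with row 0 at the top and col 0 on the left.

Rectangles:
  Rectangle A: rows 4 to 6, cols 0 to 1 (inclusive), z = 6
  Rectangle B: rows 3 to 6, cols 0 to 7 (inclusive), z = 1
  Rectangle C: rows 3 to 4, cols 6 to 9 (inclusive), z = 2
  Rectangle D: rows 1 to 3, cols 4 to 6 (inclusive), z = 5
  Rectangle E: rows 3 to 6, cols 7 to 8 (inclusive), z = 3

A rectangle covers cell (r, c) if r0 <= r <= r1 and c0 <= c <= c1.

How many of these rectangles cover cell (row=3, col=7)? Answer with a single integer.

Check cell (3,7):
  A: rows 4-6 cols 0-1 -> outside (row miss)
  B: rows 3-6 cols 0-7 -> covers
  C: rows 3-4 cols 6-9 -> covers
  D: rows 1-3 cols 4-6 -> outside (col miss)
  E: rows 3-6 cols 7-8 -> covers
Count covering = 3

Answer: 3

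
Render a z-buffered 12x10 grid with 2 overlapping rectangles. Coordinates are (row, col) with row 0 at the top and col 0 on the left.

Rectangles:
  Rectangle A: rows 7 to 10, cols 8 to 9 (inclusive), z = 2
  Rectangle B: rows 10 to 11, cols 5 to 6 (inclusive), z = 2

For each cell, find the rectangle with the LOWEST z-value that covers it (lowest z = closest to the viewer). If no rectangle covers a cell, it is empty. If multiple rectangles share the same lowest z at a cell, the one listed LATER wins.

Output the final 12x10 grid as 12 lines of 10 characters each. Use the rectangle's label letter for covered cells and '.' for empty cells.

..........
..........
..........
..........
..........
..........
..........
........AA
........AA
........AA
.....BB.AA
.....BB...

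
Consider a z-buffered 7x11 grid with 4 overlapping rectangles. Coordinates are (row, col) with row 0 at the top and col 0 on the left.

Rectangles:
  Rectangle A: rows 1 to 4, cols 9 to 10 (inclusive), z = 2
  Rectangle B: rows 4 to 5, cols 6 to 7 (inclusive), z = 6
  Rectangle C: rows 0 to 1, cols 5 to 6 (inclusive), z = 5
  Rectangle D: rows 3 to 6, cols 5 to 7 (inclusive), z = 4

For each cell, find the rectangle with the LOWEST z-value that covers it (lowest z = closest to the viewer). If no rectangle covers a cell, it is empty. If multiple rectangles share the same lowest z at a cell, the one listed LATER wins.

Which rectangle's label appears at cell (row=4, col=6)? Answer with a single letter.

Check cell (4,6):
  A: rows 1-4 cols 9-10 -> outside (col miss)
  B: rows 4-5 cols 6-7 z=6 -> covers; best now B (z=6)
  C: rows 0-1 cols 5-6 -> outside (row miss)
  D: rows 3-6 cols 5-7 z=4 -> covers; best now D (z=4)
Winner: D at z=4

Answer: D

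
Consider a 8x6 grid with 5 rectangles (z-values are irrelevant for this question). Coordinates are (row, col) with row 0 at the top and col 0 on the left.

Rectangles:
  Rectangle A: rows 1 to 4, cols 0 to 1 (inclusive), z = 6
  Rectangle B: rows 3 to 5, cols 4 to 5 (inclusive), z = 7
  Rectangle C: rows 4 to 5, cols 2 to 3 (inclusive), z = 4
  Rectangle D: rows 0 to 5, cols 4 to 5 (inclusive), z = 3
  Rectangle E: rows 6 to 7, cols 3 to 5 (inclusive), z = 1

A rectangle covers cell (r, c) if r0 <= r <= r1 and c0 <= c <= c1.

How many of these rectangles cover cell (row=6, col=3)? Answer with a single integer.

Check cell (6,3):
  A: rows 1-4 cols 0-1 -> outside (row miss)
  B: rows 3-5 cols 4-5 -> outside (row miss)
  C: rows 4-5 cols 2-3 -> outside (row miss)
  D: rows 0-5 cols 4-5 -> outside (row miss)
  E: rows 6-7 cols 3-5 -> covers
Count covering = 1

Answer: 1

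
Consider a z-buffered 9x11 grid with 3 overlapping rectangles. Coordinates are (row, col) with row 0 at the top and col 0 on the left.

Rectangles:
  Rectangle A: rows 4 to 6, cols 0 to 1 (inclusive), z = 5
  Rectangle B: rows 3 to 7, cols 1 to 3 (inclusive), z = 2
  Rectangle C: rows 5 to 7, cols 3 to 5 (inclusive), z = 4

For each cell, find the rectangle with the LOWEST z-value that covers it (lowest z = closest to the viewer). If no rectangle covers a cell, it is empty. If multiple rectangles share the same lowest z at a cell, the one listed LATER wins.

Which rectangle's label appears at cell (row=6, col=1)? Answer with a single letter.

Answer: B

Derivation:
Check cell (6,1):
  A: rows 4-6 cols 0-1 z=5 -> covers; best now A (z=5)
  B: rows 3-7 cols 1-3 z=2 -> covers; best now B (z=2)
  C: rows 5-7 cols 3-5 -> outside (col miss)
Winner: B at z=2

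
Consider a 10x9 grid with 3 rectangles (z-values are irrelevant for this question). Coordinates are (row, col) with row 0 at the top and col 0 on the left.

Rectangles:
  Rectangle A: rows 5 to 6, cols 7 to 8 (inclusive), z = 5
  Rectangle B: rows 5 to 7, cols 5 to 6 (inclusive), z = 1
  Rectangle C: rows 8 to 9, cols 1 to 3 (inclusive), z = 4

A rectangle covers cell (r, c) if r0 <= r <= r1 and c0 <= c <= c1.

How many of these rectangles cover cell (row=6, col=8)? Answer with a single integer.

Check cell (6,8):
  A: rows 5-6 cols 7-8 -> covers
  B: rows 5-7 cols 5-6 -> outside (col miss)
  C: rows 8-9 cols 1-3 -> outside (row miss)
Count covering = 1

Answer: 1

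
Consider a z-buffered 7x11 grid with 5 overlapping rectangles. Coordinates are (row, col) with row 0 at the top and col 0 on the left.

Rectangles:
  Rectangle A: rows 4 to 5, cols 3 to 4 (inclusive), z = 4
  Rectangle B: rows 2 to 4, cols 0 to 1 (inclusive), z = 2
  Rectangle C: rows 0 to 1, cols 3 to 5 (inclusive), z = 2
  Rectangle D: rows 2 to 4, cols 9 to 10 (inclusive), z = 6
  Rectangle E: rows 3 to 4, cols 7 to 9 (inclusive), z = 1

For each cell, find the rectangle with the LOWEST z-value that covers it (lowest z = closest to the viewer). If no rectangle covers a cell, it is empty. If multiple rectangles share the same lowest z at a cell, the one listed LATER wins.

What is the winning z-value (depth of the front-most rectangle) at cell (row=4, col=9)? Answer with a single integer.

Answer: 1

Derivation:
Check cell (4,9):
  A: rows 4-5 cols 3-4 -> outside (col miss)
  B: rows 2-4 cols 0-1 -> outside (col miss)
  C: rows 0-1 cols 3-5 -> outside (row miss)
  D: rows 2-4 cols 9-10 z=6 -> covers; best now D (z=6)
  E: rows 3-4 cols 7-9 z=1 -> covers; best now E (z=1)
Winner: E at z=1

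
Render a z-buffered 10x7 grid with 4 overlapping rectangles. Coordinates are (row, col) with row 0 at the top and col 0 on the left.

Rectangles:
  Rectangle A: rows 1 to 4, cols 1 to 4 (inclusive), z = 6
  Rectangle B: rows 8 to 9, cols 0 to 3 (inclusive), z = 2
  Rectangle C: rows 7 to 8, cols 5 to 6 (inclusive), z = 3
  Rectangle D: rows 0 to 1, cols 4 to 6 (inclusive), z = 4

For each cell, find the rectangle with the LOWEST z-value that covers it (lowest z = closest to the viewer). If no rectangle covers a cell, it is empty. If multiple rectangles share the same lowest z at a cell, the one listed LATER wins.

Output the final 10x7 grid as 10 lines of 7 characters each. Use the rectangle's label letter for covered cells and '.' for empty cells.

....DDD
.AAADDD
.AAAA..
.AAAA..
.AAAA..
.......
.......
.....CC
BBBB.CC
BBBB...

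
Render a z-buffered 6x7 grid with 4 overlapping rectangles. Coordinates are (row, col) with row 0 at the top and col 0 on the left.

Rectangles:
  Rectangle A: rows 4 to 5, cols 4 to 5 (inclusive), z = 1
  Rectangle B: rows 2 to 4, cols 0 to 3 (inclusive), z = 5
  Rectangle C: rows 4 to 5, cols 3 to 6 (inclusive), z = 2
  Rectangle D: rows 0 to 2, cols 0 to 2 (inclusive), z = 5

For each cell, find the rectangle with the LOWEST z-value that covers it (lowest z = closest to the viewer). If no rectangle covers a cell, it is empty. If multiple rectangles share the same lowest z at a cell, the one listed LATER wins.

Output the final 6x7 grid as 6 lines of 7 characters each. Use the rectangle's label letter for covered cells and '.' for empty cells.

DDD....
DDD....
DDDB...
BBBB...
BBBCAAC
...CAAC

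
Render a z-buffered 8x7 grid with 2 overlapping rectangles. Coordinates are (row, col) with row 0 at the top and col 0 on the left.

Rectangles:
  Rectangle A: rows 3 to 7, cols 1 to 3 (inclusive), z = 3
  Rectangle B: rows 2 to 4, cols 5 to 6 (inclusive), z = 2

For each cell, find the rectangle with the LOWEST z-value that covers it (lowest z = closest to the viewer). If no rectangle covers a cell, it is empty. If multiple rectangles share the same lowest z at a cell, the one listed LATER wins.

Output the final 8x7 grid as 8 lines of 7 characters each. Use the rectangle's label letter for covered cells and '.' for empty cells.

.......
.......
.....BB
.AAA.BB
.AAA.BB
.AAA...
.AAA...
.AAA...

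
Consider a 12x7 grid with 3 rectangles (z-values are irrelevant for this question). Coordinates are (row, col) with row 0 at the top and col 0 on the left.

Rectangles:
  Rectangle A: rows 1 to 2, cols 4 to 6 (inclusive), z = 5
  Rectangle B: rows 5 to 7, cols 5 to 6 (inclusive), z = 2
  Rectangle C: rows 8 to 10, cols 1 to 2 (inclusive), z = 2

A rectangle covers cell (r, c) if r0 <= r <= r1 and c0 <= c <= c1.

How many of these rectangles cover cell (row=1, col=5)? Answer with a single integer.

Answer: 1

Derivation:
Check cell (1,5):
  A: rows 1-2 cols 4-6 -> covers
  B: rows 5-7 cols 5-6 -> outside (row miss)
  C: rows 8-10 cols 1-2 -> outside (row miss)
Count covering = 1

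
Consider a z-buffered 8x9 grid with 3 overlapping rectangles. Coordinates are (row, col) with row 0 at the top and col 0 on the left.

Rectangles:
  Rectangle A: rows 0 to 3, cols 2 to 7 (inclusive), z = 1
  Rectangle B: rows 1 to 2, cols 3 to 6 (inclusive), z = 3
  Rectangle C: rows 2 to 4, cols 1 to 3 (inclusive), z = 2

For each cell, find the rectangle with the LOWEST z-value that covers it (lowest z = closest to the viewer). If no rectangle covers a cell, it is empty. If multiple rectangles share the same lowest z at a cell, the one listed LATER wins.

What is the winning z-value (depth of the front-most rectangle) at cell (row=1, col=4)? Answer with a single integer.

Check cell (1,4):
  A: rows 0-3 cols 2-7 z=1 -> covers; best now A (z=1)
  B: rows 1-2 cols 3-6 z=3 -> covers; best now A (z=1)
  C: rows 2-4 cols 1-3 -> outside (row miss)
Winner: A at z=1

Answer: 1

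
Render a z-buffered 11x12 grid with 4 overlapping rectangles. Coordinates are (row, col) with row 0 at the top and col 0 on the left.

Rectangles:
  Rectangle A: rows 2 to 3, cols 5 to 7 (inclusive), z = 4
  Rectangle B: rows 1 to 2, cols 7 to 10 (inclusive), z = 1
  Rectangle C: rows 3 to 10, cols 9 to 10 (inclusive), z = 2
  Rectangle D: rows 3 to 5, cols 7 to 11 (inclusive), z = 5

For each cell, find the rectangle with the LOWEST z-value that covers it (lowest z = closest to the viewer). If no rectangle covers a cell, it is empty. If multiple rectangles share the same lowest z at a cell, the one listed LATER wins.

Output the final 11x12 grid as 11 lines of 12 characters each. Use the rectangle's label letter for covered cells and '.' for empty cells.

............
.......BBBB.
.....AABBBB.
.....AAADCCD
.......DDCCD
.......DDCCD
.........CC.
.........CC.
.........CC.
.........CC.
.........CC.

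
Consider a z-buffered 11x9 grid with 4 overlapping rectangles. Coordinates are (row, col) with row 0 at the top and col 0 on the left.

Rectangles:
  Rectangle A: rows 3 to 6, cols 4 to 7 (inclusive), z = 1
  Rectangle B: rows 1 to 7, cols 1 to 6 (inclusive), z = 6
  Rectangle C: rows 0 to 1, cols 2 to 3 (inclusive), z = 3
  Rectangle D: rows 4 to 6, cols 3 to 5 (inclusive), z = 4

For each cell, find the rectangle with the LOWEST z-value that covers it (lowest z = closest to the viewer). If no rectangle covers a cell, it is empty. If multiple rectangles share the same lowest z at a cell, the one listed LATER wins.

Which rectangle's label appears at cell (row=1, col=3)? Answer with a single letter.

Answer: C

Derivation:
Check cell (1,3):
  A: rows 3-6 cols 4-7 -> outside (row miss)
  B: rows 1-7 cols 1-6 z=6 -> covers; best now B (z=6)
  C: rows 0-1 cols 2-3 z=3 -> covers; best now C (z=3)
  D: rows 4-6 cols 3-5 -> outside (row miss)
Winner: C at z=3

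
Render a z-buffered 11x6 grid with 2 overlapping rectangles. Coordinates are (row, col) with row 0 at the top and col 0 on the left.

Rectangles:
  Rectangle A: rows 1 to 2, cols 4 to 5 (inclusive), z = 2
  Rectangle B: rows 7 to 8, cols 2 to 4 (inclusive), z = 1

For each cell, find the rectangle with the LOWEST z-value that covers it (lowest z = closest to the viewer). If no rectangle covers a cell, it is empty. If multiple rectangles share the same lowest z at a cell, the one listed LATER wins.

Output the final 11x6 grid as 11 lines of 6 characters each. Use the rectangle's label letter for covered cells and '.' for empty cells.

......
....AA
....AA
......
......
......
......
..BBB.
..BBB.
......
......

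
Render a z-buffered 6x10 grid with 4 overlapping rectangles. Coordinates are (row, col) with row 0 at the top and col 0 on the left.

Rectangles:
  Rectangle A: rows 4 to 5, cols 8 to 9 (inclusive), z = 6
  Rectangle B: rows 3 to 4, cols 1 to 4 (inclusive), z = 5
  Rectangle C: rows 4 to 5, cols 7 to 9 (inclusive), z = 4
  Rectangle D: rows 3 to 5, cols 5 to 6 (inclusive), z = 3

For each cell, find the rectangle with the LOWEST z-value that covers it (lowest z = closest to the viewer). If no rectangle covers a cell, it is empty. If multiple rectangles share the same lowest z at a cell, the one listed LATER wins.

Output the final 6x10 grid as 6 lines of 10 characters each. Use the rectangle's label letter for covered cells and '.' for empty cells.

..........
..........
..........
.BBBBDD...
.BBBBDDCCC
.....DDCCC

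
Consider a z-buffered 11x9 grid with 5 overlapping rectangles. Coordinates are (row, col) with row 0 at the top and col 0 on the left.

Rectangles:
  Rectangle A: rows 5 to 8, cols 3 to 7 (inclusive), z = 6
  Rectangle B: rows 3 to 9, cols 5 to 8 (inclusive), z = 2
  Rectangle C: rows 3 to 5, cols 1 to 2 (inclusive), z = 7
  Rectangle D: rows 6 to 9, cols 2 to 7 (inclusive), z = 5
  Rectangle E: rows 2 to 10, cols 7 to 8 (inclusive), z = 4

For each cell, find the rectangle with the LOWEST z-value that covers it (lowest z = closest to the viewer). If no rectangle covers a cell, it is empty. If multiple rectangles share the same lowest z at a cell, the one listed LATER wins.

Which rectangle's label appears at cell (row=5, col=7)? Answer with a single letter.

Answer: B

Derivation:
Check cell (5,7):
  A: rows 5-8 cols 3-7 z=6 -> covers; best now A (z=6)
  B: rows 3-9 cols 5-8 z=2 -> covers; best now B (z=2)
  C: rows 3-5 cols 1-2 -> outside (col miss)
  D: rows 6-9 cols 2-7 -> outside (row miss)
  E: rows 2-10 cols 7-8 z=4 -> covers; best now B (z=2)
Winner: B at z=2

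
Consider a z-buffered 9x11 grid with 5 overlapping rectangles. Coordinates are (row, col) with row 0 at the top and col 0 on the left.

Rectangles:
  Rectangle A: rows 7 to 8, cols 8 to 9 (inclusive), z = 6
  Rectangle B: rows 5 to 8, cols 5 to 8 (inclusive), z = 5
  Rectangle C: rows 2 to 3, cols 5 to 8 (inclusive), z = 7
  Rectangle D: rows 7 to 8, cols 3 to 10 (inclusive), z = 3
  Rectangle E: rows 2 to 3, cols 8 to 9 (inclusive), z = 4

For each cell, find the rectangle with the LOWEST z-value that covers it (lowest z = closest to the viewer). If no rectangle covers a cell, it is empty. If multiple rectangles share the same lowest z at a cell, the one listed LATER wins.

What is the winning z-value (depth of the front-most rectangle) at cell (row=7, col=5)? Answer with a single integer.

Answer: 3

Derivation:
Check cell (7,5):
  A: rows 7-8 cols 8-9 -> outside (col miss)
  B: rows 5-8 cols 5-8 z=5 -> covers; best now B (z=5)
  C: rows 2-3 cols 5-8 -> outside (row miss)
  D: rows 7-8 cols 3-10 z=3 -> covers; best now D (z=3)
  E: rows 2-3 cols 8-9 -> outside (row miss)
Winner: D at z=3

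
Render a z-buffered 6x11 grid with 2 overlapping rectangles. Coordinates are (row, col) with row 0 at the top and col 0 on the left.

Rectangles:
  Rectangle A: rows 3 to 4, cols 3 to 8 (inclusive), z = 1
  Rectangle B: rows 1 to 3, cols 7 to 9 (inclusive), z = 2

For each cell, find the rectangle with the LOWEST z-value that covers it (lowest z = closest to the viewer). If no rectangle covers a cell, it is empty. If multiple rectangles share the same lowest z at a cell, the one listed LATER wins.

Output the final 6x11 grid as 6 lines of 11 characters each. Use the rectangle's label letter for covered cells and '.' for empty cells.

...........
.......BBB.
.......BBB.
...AAAAAAB.
...AAAAAA..
...........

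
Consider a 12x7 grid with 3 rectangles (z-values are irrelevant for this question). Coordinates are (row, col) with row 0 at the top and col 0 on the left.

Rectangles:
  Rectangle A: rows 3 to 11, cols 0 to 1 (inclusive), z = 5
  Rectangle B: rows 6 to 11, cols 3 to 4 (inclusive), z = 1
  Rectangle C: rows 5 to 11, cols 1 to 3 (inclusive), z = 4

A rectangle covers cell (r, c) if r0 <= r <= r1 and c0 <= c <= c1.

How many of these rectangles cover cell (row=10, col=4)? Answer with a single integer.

Answer: 1

Derivation:
Check cell (10,4):
  A: rows 3-11 cols 0-1 -> outside (col miss)
  B: rows 6-11 cols 3-4 -> covers
  C: rows 5-11 cols 1-3 -> outside (col miss)
Count covering = 1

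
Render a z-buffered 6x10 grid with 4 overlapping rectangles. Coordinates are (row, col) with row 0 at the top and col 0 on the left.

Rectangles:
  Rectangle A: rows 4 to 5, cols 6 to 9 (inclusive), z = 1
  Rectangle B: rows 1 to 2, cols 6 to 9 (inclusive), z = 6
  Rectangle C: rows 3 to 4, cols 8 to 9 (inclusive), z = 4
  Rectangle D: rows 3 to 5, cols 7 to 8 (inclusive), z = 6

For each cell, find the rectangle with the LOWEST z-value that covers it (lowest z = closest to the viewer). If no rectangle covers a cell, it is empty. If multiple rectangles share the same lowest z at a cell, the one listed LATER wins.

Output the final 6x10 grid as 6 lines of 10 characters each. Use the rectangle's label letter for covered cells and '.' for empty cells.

..........
......BBBB
......BBBB
.......DCC
......AAAA
......AAAA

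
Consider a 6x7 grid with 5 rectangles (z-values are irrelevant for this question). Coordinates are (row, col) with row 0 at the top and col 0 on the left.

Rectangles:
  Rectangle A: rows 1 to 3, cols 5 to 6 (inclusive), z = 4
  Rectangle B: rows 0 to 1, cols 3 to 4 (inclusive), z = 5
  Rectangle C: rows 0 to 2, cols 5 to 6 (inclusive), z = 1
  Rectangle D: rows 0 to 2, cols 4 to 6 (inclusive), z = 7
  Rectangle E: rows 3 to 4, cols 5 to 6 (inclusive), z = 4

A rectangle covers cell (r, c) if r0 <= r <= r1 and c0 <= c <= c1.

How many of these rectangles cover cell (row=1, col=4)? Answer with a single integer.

Answer: 2

Derivation:
Check cell (1,4):
  A: rows 1-3 cols 5-6 -> outside (col miss)
  B: rows 0-1 cols 3-4 -> covers
  C: rows 0-2 cols 5-6 -> outside (col miss)
  D: rows 0-2 cols 4-6 -> covers
  E: rows 3-4 cols 5-6 -> outside (row miss)
Count covering = 2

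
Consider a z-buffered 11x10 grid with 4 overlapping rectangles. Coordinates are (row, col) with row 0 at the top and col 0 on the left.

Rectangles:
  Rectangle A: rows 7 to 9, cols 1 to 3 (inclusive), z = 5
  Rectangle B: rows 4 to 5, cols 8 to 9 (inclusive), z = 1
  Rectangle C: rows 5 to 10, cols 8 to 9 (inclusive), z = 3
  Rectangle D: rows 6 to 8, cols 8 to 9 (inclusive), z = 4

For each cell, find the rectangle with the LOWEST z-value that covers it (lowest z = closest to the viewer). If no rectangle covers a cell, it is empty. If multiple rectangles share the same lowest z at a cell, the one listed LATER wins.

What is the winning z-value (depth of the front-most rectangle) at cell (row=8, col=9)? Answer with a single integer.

Answer: 3

Derivation:
Check cell (8,9):
  A: rows 7-9 cols 1-3 -> outside (col miss)
  B: rows 4-5 cols 8-9 -> outside (row miss)
  C: rows 5-10 cols 8-9 z=3 -> covers; best now C (z=3)
  D: rows 6-8 cols 8-9 z=4 -> covers; best now C (z=3)
Winner: C at z=3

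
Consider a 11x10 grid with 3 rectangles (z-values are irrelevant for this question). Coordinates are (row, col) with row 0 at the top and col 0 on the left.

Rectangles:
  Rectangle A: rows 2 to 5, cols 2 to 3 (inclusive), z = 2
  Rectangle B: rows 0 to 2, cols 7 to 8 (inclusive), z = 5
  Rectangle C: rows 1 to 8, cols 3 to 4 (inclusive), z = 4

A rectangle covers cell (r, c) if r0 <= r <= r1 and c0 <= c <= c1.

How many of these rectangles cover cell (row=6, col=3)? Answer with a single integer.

Answer: 1

Derivation:
Check cell (6,3):
  A: rows 2-5 cols 2-3 -> outside (row miss)
  B: rows 0-2 cols 7-8 -> outside (row miss)
  C: rows 1-8 cols 3-4 -> covers
Count covering = 1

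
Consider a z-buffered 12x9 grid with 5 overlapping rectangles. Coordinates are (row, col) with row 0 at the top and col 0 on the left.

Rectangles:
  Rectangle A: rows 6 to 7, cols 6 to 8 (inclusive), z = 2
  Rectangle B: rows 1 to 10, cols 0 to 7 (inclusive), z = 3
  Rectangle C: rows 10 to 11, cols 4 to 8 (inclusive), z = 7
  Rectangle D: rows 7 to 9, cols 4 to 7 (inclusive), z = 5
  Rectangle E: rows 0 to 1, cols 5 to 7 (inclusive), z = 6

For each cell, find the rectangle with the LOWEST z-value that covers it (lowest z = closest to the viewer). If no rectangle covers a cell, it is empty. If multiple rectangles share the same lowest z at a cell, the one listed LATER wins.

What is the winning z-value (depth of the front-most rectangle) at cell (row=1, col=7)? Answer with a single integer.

Check cell (1,7):
  A: rows 6-7 cols 6-8 -> outside (row miss)
  B: rows 1-10 cols 0-7 z=3 -> covers; best now B (z=3)
  C: rows 10-11 cols 4-8 -> outside (row miss)
  D: rows 7-9 cols 4-7 -> outside (row miss)
  E: rows 0-1 cols 5-7 z=6 -> covers; best now B (z=3)
Winner: B at z=3

Answer: 3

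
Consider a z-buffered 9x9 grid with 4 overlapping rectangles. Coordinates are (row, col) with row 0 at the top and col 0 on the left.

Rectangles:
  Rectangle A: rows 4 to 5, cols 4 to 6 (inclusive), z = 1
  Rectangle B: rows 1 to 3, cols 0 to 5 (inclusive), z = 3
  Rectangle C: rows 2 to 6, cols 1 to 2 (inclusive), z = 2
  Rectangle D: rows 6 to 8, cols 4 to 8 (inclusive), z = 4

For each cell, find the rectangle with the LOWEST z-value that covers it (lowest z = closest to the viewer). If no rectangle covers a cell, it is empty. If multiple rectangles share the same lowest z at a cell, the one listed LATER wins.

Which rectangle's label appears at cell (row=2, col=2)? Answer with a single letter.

Answer: C

Derivation:
Check cell (2,2):
  A: rows 4-5 cols 4-6 -> outside (row miss)
  B: rows 1-3 cols 0-5 z=3 -> covers; best now B (z=3)
  C: rows 2-6 cols 1-2 z=2 -> covers; best now C (z=2)
  D: rows 6-8 cols 4-8 -> outside (row miss)
Winner: C at z=2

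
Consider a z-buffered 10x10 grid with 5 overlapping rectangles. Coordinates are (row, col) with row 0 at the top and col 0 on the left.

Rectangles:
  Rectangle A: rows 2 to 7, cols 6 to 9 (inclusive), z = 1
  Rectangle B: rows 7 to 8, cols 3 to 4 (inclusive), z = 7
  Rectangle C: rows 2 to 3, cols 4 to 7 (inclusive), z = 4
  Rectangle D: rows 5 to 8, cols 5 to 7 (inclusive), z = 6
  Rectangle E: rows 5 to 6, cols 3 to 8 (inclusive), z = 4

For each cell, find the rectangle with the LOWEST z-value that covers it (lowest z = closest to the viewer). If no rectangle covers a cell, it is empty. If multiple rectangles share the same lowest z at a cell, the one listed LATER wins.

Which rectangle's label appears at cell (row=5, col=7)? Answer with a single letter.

Answer: A

Derivation:
Check cell (5,7):
  A: rows 2-7 cols 6-9 z=1 -> covers; best now A (z=1)
  B: rows 7-8 cols 3-4 -> outside (row miss)
  C: rows 2-3 cols 4-7 -> outside (row miss)
  D: rows 5-8 cols 5-7 z=6 -> covers; best now A (z=1)
  E: rows 5-6 cols 3-8 z=4 -> covers; best now A (z=1)
Winner: A at z=1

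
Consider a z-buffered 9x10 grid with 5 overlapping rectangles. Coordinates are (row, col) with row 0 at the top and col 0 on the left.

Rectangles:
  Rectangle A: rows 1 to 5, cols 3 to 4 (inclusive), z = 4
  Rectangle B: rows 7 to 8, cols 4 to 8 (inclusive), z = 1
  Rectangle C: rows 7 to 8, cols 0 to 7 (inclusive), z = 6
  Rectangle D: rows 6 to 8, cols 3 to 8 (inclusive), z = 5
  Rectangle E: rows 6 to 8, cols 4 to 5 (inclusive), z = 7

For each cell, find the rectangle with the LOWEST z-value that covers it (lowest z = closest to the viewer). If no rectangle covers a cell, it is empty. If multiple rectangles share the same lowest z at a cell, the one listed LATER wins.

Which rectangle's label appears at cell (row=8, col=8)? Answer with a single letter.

Check cell (8,8):
  A: rows 1-5 cols 3-4 -> outside (row miss)
  B: rows 7-8 cols 4-8 z=1 -> covers; best now B (z=1)
  C: rows 7-8 cols 0-7 -> outside (col miss)
  D: rows 6-8 cols 3-8 z=5 -> covers; best now B (z=1)
  E: rows 6-8 cols 4-5 -> outside (col miss)
Winner: B at z=1

Answer: B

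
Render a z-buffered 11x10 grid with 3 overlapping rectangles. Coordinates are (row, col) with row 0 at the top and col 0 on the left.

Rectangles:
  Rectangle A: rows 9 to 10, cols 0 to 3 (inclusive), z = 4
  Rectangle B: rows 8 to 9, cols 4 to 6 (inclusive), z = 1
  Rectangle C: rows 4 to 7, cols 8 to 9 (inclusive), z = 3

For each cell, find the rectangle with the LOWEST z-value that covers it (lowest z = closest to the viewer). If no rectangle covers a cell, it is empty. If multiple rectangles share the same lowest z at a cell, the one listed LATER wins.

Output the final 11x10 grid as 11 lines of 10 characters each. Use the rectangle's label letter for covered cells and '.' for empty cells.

..........
..........
..........
..........
........CC
........CC
........CC
........CC
....BBB...
AAAABBB...
AAAA......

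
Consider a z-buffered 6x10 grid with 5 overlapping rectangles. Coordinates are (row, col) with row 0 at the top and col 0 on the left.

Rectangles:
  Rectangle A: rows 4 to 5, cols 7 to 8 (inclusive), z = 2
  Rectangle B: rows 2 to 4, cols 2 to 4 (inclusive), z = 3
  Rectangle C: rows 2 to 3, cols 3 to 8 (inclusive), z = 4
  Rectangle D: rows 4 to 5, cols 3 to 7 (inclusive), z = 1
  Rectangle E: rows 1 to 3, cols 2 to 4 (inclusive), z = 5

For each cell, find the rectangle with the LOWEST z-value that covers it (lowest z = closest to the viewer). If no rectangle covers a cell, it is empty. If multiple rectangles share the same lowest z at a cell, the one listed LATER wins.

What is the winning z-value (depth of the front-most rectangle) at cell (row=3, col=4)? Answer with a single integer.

Check cell (3,4):
  A: rows 4-5 cols 7-8 -> outside (row miss)
  B: rows 2-4 cols 2-4 z=3 -> covers; best now B (z=3)
  C: rows 2-3 cols 3-8 z=4 -> covers; best now B (z=3)
  D: rows 4-5 cols 3-7 -> outside (row miss)
  E: rows 1-3 cols 2-4 z=5 -> covers; best now B (z=3)
Winner: B at z=3

Answer: 3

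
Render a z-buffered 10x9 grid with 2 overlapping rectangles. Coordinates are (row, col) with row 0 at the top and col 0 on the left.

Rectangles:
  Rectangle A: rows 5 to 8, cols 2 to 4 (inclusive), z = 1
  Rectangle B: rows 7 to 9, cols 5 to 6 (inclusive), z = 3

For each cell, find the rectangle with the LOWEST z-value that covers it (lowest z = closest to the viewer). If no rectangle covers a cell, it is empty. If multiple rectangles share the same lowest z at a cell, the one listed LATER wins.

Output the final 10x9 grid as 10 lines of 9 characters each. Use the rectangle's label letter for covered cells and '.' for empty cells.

.........
.........
.........
.........
.........
..AAA....
..AAA....
..AAABB..
..AAABB..
.....BB..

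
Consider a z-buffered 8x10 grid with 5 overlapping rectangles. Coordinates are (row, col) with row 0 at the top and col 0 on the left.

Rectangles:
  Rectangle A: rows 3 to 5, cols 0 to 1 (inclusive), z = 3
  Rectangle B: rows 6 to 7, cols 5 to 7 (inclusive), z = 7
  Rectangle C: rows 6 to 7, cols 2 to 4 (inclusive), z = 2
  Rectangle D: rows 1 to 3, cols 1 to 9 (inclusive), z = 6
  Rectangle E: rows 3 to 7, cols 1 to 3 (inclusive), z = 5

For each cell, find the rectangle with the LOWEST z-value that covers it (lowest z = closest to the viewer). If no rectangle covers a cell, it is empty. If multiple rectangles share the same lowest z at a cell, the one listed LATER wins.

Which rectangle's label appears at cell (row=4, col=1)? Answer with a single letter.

Check cell (4,1):
  A: rows 3-5 cols 0-1 z=3 -> covers; best now A (z=3)
  B: rows 6-7 cols 5-7 -> outside (row miss)
  C: rows 6-7 cols 2-4 -> outside (row miss)
  D: rows 1-3 cols 1-9 -> outside (row miss)
  E: rows 3-7 cols 1-3 z=5 -> covers; best now A (z=3)
Winner: A at z=3

Answer: A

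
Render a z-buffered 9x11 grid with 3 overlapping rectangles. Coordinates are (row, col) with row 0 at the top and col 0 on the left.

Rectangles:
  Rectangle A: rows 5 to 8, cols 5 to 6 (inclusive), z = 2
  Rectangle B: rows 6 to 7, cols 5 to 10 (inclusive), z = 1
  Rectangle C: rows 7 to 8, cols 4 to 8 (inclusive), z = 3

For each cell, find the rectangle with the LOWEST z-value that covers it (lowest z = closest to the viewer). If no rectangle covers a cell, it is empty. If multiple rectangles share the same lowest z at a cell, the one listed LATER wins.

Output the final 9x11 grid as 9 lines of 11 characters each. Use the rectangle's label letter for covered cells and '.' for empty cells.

...........
...........
...........
...........
...........
.....AA....
.....BBBBBB
....CBBBBBB
....CAACC..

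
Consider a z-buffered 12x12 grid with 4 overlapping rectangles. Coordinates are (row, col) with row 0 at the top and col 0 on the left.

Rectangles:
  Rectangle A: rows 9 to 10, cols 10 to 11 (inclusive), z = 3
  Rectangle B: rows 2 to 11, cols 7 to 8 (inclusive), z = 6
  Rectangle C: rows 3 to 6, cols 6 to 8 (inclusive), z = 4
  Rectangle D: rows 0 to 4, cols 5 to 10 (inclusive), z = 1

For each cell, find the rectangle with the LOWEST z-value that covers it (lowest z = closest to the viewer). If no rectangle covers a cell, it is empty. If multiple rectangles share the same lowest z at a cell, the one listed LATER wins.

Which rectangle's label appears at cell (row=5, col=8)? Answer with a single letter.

Answer: C

Derivation:
Check cell (5,8):
  A: rows 9-10 cols 10-11 -> outside (row miss)
  B: rows 2-11 cols 7-8 z=6 -> covers; best now B (z=6)
  C: rows 3-6 cols 6-8 z=4 -> covers; best now C (z=4)
  D: rows 0-4 cols 5-10 -> outside (row miss)
Winner: C at z=4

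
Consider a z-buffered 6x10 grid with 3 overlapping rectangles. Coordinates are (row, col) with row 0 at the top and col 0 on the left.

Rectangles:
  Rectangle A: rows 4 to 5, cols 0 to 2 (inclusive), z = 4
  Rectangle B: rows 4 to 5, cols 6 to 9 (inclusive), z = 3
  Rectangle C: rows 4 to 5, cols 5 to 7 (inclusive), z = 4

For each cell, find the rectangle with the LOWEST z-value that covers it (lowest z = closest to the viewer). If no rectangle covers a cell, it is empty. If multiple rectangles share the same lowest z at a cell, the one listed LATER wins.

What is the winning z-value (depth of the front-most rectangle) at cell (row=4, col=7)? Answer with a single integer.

Answer: 3

Derivation:
Check cell (4,7):
  A: rows 4-5 cols 0-2 -> outside (col miss)
  B: rows 4-5 cols 6-9 z=3 -> covers; best now B (z=3)
  C: rows 4-5 cols 5-7 z=4 -> covers; best now B (z=3)
Winner: B at z=3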